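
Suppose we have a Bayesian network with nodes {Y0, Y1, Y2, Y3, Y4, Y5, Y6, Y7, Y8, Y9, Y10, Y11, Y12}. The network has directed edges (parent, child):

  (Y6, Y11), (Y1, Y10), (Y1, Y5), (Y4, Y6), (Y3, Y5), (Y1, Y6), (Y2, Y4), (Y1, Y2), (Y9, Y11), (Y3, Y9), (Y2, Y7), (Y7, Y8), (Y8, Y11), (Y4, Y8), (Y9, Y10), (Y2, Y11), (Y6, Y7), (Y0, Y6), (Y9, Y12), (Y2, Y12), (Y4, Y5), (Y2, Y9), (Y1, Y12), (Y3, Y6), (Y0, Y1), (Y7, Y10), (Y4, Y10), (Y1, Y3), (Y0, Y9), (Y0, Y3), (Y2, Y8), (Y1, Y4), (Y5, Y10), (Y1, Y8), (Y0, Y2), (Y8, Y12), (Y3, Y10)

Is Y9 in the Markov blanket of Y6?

Yes

Y9 is a co-parent of Y6: both are parents of Y11.
So Y9 ∈ MB(Y6).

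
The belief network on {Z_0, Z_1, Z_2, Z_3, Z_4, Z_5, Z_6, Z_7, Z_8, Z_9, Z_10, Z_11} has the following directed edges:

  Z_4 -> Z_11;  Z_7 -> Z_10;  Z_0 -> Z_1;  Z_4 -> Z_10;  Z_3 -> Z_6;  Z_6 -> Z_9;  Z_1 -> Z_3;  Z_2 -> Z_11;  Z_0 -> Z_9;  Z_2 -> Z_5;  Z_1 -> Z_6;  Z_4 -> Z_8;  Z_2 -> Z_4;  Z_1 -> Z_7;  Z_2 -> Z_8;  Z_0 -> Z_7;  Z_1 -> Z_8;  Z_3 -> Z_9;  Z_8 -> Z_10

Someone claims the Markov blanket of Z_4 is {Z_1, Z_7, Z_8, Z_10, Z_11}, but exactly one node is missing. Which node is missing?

Z_4's parents: Z_2.
Z_4 has children Z_8, Z_10, Z_11.
Parents of each child, excluding Z_4:
  Z_8: Z_1, Z_2
  Z_10: Z_7, Z_8
  Z_11: Z_2
MB(Z_4) = {Z_1, Z_2, Z_7, Z_8, Z_10, Z_11}.
Comparing with the claimed set, Z_2 is missing.

Z_2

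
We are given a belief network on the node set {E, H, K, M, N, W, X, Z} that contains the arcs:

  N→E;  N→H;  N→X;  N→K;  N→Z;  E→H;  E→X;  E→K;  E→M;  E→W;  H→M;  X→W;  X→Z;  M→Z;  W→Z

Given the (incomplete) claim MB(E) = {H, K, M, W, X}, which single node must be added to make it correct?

N

The Markov blanket of a node is its parents, its children, and the other parents of its children.
Children of E: H, K, M, W, X.
E has parent N.
For each child, the remaining parents (spouses of E):
  H: N
  X: N
  K: N
  M: H
  W: X
MB(E) = {H, K, M, N, W, X}.
Comparing with the claimed set, N is missing.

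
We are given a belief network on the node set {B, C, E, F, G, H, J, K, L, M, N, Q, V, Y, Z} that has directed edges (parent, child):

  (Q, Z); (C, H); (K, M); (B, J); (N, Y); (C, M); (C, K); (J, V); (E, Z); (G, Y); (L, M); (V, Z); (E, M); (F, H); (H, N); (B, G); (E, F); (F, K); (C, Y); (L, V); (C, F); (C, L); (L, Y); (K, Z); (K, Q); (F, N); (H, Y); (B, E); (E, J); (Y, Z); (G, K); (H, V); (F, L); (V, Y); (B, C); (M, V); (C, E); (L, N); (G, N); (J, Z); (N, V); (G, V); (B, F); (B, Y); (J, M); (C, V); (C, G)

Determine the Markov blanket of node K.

{C, E, F, G, J, L, M, Q, V, Y, Z}

A node's Markov blanket = Pa ∪ Ch ∪ (parents of Ch other than the node itself).
Ch(K) = {M, Q, Z}.
Parents of K: C, F, G.
For each child, the remaining parents (spouses of K):
  M: C, E, J, L
  Q: —
  Z: E, J, Q, V, Y
MB(K) = {C, E, F, G, J, L, M, Q, V, Y, Z}.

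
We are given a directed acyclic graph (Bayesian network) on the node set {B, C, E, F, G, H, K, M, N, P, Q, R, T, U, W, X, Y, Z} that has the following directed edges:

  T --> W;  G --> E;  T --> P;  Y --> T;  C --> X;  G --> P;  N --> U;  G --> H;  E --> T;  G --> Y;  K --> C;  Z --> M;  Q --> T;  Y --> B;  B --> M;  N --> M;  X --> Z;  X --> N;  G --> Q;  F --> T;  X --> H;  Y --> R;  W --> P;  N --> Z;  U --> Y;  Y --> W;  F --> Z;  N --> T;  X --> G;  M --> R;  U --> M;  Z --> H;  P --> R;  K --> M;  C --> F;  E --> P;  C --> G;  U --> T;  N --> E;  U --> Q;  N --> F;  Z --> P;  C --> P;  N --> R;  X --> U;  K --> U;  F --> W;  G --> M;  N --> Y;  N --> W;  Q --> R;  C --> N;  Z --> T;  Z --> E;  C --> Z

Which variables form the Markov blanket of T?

{C, E, F, G, N, P, Q, U, W, Y, Z}

Parents of T: E, F, N, Q, U, Y, Z.
Ch(T) = {P, W}.
For each child, the remaining parents (spouses of T):
  W: F, N, Y
  P: C, E, G, W, Z
So the Markov blanket of T is {C, E, F, G, N, P, Q, U, W, Y, Z}.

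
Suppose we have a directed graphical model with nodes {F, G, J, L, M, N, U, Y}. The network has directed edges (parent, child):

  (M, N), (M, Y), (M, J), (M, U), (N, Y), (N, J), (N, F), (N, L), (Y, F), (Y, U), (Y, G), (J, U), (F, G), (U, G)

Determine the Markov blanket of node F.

The Markov blanket of a node is its parents, its children, and the other parents of its children.
Children of F: G.
Pa(F) = {N, Y}.
Parents of each child, excluding F:
  G's other parents are U, Y.
So the Markov blanket of F is {G, N, U, Y}.

{G, N, U, Y}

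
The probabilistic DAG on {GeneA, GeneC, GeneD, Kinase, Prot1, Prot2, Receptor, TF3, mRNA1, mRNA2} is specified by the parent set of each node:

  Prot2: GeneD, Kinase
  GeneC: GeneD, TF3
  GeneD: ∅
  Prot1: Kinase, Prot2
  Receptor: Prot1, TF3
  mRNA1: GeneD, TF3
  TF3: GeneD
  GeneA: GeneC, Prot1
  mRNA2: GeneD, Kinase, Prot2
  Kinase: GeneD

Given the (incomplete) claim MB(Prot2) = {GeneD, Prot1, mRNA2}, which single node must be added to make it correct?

Recall MB(v) = parents ∪ children ∪ spouses, where spouses are the other parents of v's children.
Pa(Prot2) = {GeneD, Kinase}.
Children of Prot2: Prot1, mRNA2.
Co-parents of Prot2 (other parents of its children):
  parents(mRNA2) \ {Prot2} = {GeneD, Kinase}.
  Prot1's other parent is Kinase.
MB(Prot2) = {GeneD, Kinase, Prot1, mRNA2}.
Comparing with the claimed set, Kinase is missing.

Kinase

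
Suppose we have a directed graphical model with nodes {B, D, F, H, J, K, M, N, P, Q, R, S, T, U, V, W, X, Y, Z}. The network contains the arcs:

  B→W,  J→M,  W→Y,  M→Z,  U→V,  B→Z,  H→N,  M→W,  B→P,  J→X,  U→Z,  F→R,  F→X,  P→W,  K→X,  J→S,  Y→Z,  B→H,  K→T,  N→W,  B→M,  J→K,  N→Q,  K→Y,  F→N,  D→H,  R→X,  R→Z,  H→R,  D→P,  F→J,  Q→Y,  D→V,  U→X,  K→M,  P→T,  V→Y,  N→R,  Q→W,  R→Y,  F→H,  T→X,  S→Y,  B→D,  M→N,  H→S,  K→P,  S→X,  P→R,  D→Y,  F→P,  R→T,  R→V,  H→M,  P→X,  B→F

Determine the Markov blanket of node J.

A node's Markov blanket = Pa ∪ Ch ∪ (parents of Ch other than the node itself).
Pa(J) = {F}.
Ch(J) = {K, M, S, X}.
Other parents of J's children:
  K has no other parent.
  parents(M) \ {J} = {B, H, K}.
  S also has parent H.
  X also has parents F, K, P, R, S, T, U.
Taking the union gives {B, F, H, K, M, P, R, S, T, U, X}.

{B, F, H, K, M, P, R, S, T, U, X}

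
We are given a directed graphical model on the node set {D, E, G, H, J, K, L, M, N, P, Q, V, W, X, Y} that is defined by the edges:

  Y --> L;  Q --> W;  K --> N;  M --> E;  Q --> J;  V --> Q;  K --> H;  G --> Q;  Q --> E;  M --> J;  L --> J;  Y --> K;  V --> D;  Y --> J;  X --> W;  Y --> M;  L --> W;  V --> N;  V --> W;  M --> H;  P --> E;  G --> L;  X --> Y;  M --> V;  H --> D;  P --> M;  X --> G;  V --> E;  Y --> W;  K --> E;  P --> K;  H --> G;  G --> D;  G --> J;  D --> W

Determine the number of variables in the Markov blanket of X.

Parents of X: none.
Ch(X) = {G, W, Y}.
Parents of each child, excluding X:
  Y: no additional parents.
  G's other parent is H.
  W's other parents are D, L, Q, V, Y.
MB(X) = {D, G, H, L, Q, V, W, Y}, which has 8 nodes.

8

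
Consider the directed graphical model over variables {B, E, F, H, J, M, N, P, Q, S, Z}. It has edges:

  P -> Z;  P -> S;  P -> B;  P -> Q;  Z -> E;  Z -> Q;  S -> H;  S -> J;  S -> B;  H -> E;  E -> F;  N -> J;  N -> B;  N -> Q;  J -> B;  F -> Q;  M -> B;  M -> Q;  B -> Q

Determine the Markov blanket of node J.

{B, M, N, P, S}

Recall MB(v) = parents ∪ children ∪ spouses, where spouses are the other parents of v's children.
J's parents: N, S.
J's children: B.
Parents of each child, excluding J:
  B also has parents M, N, P, S.
Union: {N, S} ∪ {B} ∪ {M, N, P, S} = {B, M, N, P, S}.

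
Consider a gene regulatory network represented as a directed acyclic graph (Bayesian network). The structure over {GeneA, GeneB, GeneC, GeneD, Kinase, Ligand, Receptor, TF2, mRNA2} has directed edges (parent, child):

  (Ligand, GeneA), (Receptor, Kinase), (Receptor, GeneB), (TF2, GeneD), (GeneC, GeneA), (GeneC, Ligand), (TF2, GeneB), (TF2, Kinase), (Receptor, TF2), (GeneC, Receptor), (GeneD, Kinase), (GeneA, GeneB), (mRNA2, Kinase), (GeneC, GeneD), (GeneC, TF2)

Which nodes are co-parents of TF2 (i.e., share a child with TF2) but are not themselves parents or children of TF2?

{GeneA, mRNA2}

Children of TF2: GeneB, GeneD, Kinase.
  GeneD's other parent is GeneC.
  Kinase's other parents are GeneD, Receptor, mRNA2.
  parents(GeneB) \ {TF2} = {GeneA, Receptor}.
Excluding nodes already adjacent to TF2 (GeneB, GeneC, GeneD, Kinase, Receptor), the co-parent-only contribution is {GeneA, mRNA2}.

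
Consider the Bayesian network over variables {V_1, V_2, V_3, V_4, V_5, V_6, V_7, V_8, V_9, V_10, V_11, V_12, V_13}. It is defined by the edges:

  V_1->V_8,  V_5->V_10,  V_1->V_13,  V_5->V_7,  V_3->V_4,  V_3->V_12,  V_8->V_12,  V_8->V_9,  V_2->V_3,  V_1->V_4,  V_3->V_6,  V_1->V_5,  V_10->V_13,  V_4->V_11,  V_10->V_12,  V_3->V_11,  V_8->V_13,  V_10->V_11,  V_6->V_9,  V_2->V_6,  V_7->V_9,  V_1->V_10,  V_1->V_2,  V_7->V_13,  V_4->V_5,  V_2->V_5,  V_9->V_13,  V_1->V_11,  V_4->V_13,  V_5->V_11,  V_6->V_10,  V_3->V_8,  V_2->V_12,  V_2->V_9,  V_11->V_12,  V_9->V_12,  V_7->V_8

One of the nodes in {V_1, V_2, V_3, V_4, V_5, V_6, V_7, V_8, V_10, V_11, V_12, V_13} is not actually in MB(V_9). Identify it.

V_5

A node's Markov blanket = Pa ∪ Ch ∪ (parents of Ch other than the node itself).
Parents of V_9: V_2, V_6, V_7, V_8.
Children of V_9: V_12, V_13.
Other parents of V_9's children:
  V_12: V_2, V_3, V_8, V_10, V_11
  V_13: V_1, V_4, V_7, V_8, V_10
MB(V_9) = {V_1, V_2, V_3, V_4, V_6, V_7, V_8, V_10, V_11, V_12, V_13}.
V_5 is neither a parent, child, nor co-parent of V_9, so it does not belong.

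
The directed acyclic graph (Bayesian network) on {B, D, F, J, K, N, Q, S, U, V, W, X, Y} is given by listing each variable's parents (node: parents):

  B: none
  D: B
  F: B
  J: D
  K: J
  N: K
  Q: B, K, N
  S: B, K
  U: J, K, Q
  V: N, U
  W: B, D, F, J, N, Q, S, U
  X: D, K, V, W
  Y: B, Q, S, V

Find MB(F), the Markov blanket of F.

{B, D, J, N, Q, S, U, W}

F's parents: B.
Ch(F) = {W}.
Parents of each child, excluding F:
  W: B, D, J, N, Q, S, U
Taking the union gives {B, D, J, N, Q, S, U, W}.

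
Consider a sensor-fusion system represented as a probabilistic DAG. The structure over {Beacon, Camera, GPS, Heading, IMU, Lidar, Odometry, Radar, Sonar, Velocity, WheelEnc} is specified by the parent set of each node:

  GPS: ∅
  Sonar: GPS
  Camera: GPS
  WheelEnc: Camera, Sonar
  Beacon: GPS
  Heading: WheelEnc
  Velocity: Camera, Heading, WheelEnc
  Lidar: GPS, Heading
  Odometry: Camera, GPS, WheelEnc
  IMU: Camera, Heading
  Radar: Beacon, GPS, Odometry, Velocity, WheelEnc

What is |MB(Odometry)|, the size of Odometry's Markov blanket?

6

The Markov blanket of a node is its parents, its children, and the other parents of its children.
Ch(Odometry) = {Radar}.
Parents of Odometry: Camera, GPS, WheelEnc.
For each child, the remaining parents (spouses of Odometry):
  Radar also has parents Beacon, GPS, Velocity, WheelEnc.
MB(Odometry) = {Beacon, Camera, GPS, Radar, Velocity, WheelEnc}, which has 6 nodes.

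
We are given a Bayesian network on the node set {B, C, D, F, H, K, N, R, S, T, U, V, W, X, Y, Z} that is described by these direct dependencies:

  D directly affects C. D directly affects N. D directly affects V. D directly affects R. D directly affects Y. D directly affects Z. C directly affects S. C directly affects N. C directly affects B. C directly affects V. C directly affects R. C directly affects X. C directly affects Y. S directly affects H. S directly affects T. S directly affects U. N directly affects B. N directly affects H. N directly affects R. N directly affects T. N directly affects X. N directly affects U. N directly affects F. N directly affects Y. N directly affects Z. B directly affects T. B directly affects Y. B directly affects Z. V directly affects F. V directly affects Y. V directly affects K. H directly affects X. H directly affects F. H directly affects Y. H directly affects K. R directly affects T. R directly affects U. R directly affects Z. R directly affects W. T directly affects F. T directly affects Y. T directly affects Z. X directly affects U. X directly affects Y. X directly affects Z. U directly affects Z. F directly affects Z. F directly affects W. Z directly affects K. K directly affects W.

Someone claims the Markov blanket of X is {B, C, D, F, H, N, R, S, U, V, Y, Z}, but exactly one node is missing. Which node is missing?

T

Parents of X: C, H, N.
Ch(X) = {U, Y, Z}.
Co-parents of X (other parents of its children):
  U: N, R, S
  Y: B, C, D, H, N, T, V
  Z: B, D, F, N, R, T, U
MB(X) = {B, C, D, F, H, N, R, S, T, U, V, Y, Z}.
Comparing with the claimed set, T is missing.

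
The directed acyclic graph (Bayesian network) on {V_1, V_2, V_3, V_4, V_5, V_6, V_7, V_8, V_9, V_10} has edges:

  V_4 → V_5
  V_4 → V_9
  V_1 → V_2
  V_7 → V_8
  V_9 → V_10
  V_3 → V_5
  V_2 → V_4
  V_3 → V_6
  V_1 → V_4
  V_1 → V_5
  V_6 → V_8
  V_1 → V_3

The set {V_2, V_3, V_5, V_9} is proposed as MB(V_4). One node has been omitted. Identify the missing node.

V_1

The Markov blanket of a node is its parents, its children, and the other parents of its children.
V_4 has children V_5, V_9.
Parents of V_4: V_1, V_2.
For each child, the remaining parents (spouses of V_4):
  V_5's other parents are V_1, V_3.
  V_9: no additional parents.
MB(V_4) = {V_1, V_2, V_3, V_5, V_9}.
Comparing with the claimed set, V_1 is missing.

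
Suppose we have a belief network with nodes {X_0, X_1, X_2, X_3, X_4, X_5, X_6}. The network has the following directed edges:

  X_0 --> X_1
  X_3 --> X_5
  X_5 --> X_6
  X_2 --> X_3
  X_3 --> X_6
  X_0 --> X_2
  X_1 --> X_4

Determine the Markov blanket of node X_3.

{X_2, X_5, X_6}

A node's Markov blanket = Pa ∪ Ch ∪ (parents of Ch other than the node itself).
X_3 has children X_5, X_6.
Pa(X_3) = {X_2}.
Co-parents of X_3 (other parents of its children):
  X_5: no additional parents.
  X_6's other parent is X_5.
MB(X_3) = {X_2, X_5, X_6}.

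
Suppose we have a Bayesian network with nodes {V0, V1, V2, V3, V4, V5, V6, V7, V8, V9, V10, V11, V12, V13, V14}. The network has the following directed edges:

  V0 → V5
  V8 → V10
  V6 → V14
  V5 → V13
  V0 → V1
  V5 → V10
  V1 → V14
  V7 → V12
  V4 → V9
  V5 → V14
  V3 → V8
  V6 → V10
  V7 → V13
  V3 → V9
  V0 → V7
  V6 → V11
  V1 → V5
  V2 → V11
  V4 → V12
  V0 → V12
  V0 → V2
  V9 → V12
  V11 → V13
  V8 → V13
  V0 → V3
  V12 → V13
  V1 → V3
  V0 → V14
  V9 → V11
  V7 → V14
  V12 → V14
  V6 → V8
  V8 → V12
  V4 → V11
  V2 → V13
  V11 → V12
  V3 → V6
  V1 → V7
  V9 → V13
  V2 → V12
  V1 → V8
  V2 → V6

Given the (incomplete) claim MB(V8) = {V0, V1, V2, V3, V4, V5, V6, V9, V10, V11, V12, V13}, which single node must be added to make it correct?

Pa(V8) = {V1, V3, V6}.
Ch(V8) = {V10, V12, V13}.
Parents of each child, excluding V8:
  V10: V5, V6
  V12: V0, V2, V4, V7, V9, V11
  V13: V2, V5, V7, V9, V11, V12
MB(V8) = {V0, V1, V2, V3, V4, V5, V6, V7, V9, V10, V11, V12, V13}.
Comparing with the claimed set, V7 is missing.

V7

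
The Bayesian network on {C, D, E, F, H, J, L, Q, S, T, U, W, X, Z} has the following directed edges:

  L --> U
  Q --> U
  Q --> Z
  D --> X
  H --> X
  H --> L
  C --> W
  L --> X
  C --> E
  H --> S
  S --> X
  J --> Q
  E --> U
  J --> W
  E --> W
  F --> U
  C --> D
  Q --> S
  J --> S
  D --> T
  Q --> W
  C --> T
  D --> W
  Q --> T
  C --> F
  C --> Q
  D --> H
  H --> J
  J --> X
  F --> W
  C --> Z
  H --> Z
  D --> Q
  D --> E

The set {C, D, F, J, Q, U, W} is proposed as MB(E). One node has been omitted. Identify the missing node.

Recall MB(v) = parents ∪ children ∪ spouses, where spouses are the other parents of v's children.
Parents of E: C, D.
E's children: U, W.
Parents of each child, excluding E:
  U also has parents F, L, Q.
  W's other parents are C, D, F, J, Q.
MB(E) = {C, D, F, J, L, Q, U, W}.
Comparing with the claimed set, L is missing.

L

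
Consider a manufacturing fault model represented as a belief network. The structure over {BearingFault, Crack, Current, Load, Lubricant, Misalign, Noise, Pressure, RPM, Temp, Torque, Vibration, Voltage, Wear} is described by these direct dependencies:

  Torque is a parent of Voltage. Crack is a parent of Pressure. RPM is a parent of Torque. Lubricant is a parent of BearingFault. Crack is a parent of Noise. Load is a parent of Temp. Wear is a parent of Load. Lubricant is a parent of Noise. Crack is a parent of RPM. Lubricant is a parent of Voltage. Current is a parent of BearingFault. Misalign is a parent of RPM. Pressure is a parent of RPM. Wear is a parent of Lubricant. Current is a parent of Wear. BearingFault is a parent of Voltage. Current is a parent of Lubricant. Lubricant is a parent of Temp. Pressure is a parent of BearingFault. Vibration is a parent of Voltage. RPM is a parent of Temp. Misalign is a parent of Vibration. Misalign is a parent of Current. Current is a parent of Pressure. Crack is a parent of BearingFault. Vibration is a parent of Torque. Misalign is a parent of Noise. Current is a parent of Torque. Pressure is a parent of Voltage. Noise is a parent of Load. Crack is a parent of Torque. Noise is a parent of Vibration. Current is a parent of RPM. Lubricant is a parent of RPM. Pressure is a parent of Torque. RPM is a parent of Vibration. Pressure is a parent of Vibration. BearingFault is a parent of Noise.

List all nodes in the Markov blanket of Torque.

By definition, MB(Torque) is built from Torque's parents, Torque's children, and the co-parents of Torque.
Pa(Torque) = {Crack, Current, Pressure, RPM, Vibration}.
Torque has child Voltage.
Co-parents of Torque (other parents of its children):
  Voltage also has parents BearingFault, Lubricant, Pressure, Vibration.
So the Markov blanket of Torque is {BearingFault, Crack, Current, Lubricant, Pressure, RPM, Vibration, Voltage}.

{BearingFault, Crack, Current, Lubricant, Pressure, RPM, Vibration, Voltage}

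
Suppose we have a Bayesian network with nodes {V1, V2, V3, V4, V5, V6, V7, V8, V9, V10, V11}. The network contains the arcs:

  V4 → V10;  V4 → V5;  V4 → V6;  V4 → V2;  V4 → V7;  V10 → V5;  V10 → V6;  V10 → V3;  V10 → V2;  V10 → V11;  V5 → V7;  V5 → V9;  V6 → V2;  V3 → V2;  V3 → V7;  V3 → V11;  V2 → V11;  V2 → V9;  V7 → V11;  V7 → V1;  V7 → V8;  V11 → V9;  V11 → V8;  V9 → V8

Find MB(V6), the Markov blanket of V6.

V6 has parents V4, V10.
V6's children: V2.
Co-parents of V6 (other parents of its children):
  V2: V3, V4, V10
Taking the union gives {V2, V3, V4, V10}.

{V2, V3, V4, V10}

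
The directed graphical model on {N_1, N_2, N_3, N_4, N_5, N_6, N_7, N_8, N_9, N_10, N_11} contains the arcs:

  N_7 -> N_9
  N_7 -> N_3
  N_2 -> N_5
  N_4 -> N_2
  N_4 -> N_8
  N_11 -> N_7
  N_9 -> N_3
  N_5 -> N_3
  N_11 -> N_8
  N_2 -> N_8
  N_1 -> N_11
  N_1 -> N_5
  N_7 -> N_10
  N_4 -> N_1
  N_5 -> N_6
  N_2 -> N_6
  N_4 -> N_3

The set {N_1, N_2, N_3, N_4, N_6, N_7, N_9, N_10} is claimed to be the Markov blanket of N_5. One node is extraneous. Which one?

Parents of N_5: N_1, N_2.
Children of N_5: N_3, N_6.
Other parents of N_5's children:
  parents(N_6) \ {N_5} = {N_2}.
  N_3's other parents are N_4, N_7, N_9.
MB(N_5) = {N_1, N_2, N_3, N_4, N_6, N_7, N_9}.
N_10 is neither a parent, child, nor co-parent of N_5, so it does not belong.

N_10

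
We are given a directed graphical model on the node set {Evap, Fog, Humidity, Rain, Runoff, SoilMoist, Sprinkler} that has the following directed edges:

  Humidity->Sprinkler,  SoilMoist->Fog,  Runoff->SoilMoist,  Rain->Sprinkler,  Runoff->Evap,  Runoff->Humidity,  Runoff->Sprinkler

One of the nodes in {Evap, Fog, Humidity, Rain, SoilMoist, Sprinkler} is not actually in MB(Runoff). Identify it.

Runoff's parents: none.
Runoff's children: Evap, Humidity, SoilMoist, Sprinkler.
Parents of each child, excluding Runoff:
  SoilMoist: —
  Humidity: —
  Sprinkler: Humidity, Rain
  Evap: —
MB(Runoff) = {Evap, Humidity, Rain, SoilMoist, Sprinkler}.
Fog is neither a parent, child, nor co-parent of Runoff, so it does not belong.

Fog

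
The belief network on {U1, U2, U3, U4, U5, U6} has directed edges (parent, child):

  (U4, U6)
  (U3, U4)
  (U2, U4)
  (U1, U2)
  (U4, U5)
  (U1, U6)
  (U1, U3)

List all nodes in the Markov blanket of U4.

{U1, U2, U3, U5, U6}

Recall MB(v) = parents ∪ children ∪ spouses, where spouses are the other parents of v's children.
U4's children: U5, U6.
U4 has parents U2, U3.
Co-parents of U4 (other parents of its children):
  U5: no additional parents.
  U6 also has parent U1.
So the Markov blanket of U4 is {U1, U2, U3, U5, U6}.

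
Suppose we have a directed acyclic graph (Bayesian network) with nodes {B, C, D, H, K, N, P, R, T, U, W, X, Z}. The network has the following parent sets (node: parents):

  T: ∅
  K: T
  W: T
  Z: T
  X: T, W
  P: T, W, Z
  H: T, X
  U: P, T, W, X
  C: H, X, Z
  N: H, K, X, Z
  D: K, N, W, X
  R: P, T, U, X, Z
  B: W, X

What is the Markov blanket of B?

{W, X}

A node's Markov blanket = Pa ∪ Ch ∪ (parents of Ch other than the node itself).
Ch(B) = {}.
Parents of B: W, X.
B has no children, so there are no co-parents.
MB(B) = {W, X}.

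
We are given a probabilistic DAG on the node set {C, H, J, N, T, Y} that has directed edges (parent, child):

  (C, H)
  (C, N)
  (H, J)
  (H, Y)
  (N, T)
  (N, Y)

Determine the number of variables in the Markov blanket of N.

4

A node's Markov blanket = Pa ∪ Ch ∪ (parents of Ch other than the node itself).
N's parents: C.
N has children T, Y.
For each child, the remaining parents (spouses of N):
  T: no additional parents.
  parents(Y) \ {N} = {H}.
MB(N) = {C, H, T, Y}, which has 4 nodes.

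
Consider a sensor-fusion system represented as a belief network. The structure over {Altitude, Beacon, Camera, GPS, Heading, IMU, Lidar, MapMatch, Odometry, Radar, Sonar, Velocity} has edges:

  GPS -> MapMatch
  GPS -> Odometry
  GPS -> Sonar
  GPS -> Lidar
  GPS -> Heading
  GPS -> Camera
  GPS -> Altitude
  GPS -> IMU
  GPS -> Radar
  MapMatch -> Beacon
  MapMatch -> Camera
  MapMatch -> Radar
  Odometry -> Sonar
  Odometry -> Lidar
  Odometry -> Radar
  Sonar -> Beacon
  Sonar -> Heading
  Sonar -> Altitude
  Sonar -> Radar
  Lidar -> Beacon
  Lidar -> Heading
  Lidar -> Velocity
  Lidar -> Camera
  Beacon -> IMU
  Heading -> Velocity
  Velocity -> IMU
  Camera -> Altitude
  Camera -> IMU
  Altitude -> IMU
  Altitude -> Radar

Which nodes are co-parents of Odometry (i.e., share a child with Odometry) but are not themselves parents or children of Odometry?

{Altitude, MapMatch}

Children of Odometry: Lidar, Radar, Sonar.
  Sonar also has parent GPS.
  Lidar's other parent is GPS.
  parents(Radar) \ {Odometry} = {Altitude, GPS, MapMatch, Sonar}.
Excluding nodes already adjacent to Odometry (GPS, Lidar, Radar, Sonar), the co-parent-only contribution is {Altitude, MapMatch}.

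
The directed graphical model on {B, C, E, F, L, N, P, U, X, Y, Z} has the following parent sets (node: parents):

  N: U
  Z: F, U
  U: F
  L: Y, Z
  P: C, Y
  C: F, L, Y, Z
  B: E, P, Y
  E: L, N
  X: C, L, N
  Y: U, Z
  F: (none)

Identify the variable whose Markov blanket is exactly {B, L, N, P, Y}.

E

The target node must have every member of {B, L, N, P, Y} as a parent, child, or co-parent, and no others.
Parents of E: L, N; children: B; co-parents: P, Y.
These exactly cover the given set, so the node is E.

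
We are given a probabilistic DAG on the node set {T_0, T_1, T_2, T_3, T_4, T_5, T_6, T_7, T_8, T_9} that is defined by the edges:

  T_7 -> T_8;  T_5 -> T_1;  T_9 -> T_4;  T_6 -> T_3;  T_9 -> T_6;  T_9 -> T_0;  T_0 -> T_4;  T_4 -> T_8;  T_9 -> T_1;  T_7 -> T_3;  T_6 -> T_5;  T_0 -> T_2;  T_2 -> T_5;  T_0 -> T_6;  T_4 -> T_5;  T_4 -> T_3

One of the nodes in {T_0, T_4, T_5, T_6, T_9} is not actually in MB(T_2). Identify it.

T_9

Recall MB(v) = parents ∪ children ∪ spouses, where spouses are the other parents of v's children.
Parents of T_2: T_0.
Ch(T_2) = {T_5}.
Parents of each child, excluding T_2:
  T_5 also has parents T_4, T_6.
MB(T_2) = {T_0, T_4, T_5, T_6}.
T_9 is neither a parent, child, nor co-parent of T_2, so it does not belong.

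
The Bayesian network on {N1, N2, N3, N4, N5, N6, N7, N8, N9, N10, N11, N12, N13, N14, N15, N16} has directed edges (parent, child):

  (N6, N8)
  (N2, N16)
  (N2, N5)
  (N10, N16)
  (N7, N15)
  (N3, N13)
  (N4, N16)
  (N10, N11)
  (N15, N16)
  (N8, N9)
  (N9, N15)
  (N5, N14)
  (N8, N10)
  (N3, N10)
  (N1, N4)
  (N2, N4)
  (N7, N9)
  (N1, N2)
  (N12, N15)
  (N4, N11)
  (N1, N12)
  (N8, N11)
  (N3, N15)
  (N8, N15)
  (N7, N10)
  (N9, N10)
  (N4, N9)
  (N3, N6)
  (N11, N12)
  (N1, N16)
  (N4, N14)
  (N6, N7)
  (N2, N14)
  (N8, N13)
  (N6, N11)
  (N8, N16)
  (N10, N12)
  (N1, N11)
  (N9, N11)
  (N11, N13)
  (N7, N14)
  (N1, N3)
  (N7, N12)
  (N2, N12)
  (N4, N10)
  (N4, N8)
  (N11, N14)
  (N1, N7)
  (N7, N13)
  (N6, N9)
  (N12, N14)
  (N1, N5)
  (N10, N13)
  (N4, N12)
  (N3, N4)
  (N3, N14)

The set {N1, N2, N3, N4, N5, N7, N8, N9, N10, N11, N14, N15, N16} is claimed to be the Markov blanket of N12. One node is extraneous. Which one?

Recall MB(v) = parents ∪ children ∪ spouses, where spouses are the other parents of v's children.
N12's parents: N1, N2, N4, N7, N10, N11.
N12 has children N14, N15.
Other parents of N12's children:
  N14's other parents are N2, N3, N4, N5, N7, N11.
  parents(N15) \ {N12} = {N3, N7, N8, N9}.
MB(N12) = {N1, N2, N3, N4, N5, N7, N8, N9, N10, N11, N14, N15}.
N16 is neither a parent, child, nor co-parent of N12, so it does not belong.

N16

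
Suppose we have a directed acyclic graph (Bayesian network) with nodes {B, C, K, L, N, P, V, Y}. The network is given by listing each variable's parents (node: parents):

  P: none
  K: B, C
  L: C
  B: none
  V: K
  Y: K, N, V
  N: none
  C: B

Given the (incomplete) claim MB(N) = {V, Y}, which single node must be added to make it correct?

A node's Markov blanket = Pa ∪ Ch ∪ (parents of Ch other than the node itself).
Parents of N: none.
Children of N: Y.
Other parents of N's children:
  Y: K, V
MB(N) = {K, V, Y}.
Comparing with the claimed set, K is missing.

K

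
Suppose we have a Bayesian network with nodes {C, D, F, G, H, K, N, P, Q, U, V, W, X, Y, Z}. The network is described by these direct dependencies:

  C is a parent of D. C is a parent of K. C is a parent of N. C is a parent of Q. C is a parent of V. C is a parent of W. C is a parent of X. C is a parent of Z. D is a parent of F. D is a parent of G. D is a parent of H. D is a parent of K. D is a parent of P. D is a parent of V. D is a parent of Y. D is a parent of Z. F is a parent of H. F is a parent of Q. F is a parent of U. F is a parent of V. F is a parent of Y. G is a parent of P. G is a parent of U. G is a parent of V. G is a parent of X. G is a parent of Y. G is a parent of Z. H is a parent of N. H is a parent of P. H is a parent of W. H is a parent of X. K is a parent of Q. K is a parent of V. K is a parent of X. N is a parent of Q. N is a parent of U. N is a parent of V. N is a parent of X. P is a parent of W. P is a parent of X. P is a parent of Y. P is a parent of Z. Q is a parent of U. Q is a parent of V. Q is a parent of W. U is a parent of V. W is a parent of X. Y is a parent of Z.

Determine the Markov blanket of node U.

The Markov blanket of a node is its parents, its children, and the other parents of its children.
U has parents F, G, N, Q.
Children of U: V.
For each child, the remaining parents (spouses of U):
  V also has parents C, D, F, G, K, N, Q.
So the Markov blanket of U is {C, D, F, G, K, N, Q, V}.

{C, D, F, G, K, N, Q, V}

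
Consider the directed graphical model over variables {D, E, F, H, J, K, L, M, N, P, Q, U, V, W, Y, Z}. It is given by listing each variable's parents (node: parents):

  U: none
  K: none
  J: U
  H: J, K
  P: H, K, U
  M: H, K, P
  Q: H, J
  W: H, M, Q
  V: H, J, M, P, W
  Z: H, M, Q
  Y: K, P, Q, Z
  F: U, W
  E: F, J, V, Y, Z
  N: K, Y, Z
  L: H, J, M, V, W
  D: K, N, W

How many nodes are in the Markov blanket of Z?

Parents of Z: H, M, Q.
Children of Z: E, N, Y.
Co-parents of Z (other parents of its children):
  Y's other parents are K, P, Q.
  parents(E) \ {Z} = {F, J, V, Y}.
  N's other parents are K, Y.
MB(Z) = {E, F, H, J, K, M, N, P, Q, V, Y}, which has 11 nodes.

11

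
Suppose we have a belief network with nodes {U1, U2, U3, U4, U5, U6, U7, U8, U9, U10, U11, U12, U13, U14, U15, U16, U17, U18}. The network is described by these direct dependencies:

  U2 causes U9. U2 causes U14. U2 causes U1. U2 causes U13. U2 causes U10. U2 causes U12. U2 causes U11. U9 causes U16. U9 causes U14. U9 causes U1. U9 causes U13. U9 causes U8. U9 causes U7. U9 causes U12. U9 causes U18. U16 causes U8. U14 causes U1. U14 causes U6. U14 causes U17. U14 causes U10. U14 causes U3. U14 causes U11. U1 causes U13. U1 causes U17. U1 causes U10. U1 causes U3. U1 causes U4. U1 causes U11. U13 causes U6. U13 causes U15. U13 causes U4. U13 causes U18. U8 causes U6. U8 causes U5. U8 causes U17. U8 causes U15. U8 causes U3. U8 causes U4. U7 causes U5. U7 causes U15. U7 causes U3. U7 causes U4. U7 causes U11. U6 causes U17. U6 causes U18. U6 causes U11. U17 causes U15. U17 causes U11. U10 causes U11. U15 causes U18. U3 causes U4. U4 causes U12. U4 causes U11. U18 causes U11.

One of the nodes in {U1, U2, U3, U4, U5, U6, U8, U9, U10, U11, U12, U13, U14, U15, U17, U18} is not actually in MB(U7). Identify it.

U7's children: U3, U4, U5, U11, U15.
U7's parents: U9.
Other parents of U7's children:
  U5: U8
  U15: U8, U13, U17
  U3: U1, U8, U14
  U4: U1, U3, U8, U13
  U11: U1, U2, U4, U6, U10, U14, U17, U18
MB(U7) = {U1, U2, U3, U4, U5, U6, U8, U9, U10, U11, U13, U14, U15, U17, U18}.
U12 is neither a parent, child, nor co-parent of U7, so it does not belong.

U12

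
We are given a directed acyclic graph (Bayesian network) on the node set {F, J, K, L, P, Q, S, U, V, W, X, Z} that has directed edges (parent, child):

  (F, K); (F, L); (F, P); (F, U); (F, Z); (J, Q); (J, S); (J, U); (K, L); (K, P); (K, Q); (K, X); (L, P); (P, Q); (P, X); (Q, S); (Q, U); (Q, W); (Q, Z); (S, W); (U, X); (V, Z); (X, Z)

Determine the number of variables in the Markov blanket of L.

3

By definition, MB(L) is built from L's parents, L's children, and the co-parents of L.
Pa(L) = {F, K}.
Ch(L) = {P}.
Co-parents of L (other parents of its children):
  P: F, K
MB(L) = {F, K, P}, which has 3 nodes.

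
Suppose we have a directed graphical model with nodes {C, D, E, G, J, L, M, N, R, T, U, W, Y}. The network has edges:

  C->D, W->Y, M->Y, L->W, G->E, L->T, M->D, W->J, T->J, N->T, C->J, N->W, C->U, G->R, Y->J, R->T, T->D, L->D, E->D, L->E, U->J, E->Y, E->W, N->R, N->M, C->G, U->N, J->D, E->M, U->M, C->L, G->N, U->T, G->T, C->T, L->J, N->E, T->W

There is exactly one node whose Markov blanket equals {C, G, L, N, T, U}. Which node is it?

R

The target node must have every member of {C, G, L, N, T, U} as a parent, child, or co-parent, and no others.
Parents of R: G, N; children: T; co-parents: C, G, L, N, U.
These exactly cover the given set, so the node is R.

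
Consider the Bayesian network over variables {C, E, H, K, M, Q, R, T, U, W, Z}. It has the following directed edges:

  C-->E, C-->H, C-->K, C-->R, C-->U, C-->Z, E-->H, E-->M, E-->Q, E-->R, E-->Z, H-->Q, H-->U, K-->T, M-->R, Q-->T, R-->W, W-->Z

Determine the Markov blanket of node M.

A node's Markov blanket = Pa ∪ Ch ∪ (parents of Ch other than the node itself).
M has child R.
Parents of M: E.
Co-parents of M (other parents of its children):
  parents(R) \ {M} = {C, E}.
Union: {E} ∪ {R} ∪ {C, E} = {C, E, R}.

{C, E, R}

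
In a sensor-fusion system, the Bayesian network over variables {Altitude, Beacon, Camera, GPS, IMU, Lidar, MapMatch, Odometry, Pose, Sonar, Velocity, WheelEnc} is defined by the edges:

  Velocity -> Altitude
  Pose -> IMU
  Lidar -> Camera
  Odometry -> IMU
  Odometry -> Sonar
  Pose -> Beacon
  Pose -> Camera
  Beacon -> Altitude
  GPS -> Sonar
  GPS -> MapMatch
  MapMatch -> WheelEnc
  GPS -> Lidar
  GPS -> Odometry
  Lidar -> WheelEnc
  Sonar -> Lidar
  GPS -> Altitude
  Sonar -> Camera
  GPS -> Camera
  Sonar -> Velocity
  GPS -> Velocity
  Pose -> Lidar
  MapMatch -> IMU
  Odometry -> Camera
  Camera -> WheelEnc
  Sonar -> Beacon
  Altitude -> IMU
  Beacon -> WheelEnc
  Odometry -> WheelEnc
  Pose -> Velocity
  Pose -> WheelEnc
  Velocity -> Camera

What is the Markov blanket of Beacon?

A node's Markov blanket = Pa ∪ Ch ∪ (parents of Ch other than the node itself).
Parents of Beacon: Pose, Sonar.
Children of Beacon: Altitude, WheelEnc.
Co-parents of Beacon (other parents of its children):
  Altitude also has parents GPS, Velocity.
  parents(WheelEnc) \ {Beacon} = {Camera, Lidar, MapMatch, Odometry, Pose}.
Union: {Pose, Sonar} ∪ {Altitude, WheelEnc} ∪ {Camera, GPS, Lidar, MapMatch, Odometry, Pose, Velocity} = {Altitude, Camera, GPS, Lidar, MapMatch, Odometry, Pose, Sonar, Velocity, WheelEnc}.

{Altitude, Camera, GPS, Lidar, MapMatch, Odometry, Pose, Sonar, Velocity, WheelEnc}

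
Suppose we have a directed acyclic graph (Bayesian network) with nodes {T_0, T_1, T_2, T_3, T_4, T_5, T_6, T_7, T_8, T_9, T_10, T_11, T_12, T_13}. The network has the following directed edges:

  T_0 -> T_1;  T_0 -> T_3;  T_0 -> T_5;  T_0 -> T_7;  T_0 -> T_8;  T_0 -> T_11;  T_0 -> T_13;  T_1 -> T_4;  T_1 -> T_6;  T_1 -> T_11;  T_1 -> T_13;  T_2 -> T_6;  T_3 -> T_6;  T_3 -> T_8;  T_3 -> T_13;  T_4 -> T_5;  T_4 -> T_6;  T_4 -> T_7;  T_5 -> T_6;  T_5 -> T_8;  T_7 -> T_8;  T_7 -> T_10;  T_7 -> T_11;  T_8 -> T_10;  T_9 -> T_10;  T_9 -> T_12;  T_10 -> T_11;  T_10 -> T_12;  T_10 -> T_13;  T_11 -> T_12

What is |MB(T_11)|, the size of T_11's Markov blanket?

T_11 has parents T_0, T_1, T_7, T_10.
Ch(T_11) = {T_12}.
Parents of each child, excluding T_11:
  T_12: T_9, T_10
MB(T_11) = {T_0, T_1, T_7, T_9, T_10, T_12}, which has 6 nodes.

6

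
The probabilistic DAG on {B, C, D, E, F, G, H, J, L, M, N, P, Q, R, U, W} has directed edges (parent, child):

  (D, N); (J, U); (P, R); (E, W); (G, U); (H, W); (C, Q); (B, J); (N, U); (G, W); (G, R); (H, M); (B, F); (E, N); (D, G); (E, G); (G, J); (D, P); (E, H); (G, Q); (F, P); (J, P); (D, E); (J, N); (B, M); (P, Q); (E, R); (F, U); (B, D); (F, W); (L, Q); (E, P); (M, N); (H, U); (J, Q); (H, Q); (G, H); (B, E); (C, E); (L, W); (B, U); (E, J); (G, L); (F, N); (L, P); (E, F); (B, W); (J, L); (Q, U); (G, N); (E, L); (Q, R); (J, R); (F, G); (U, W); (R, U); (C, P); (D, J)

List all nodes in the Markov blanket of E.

By definition, MB(E) is built from E's parents, E's children, and the co-parents of E.
E's children: F, G, H, J, L, N, P, R, W.
Pa(E) = {B, C, D}.
For each child, the remaining parents (spouses of E):
  parents(F) \ {E} = {B}.
  G's other parents are D, F.
  H also has parent G.
  J's other parents are B, D, G.
  parents(L) \ {E} = {G, J}.
  N also has parents D, F, G, J, M.
  parents(P) \ {E} = {C, D, F, J, L}.
  parents(R) \ {E} = {G, J, P, Q}.
  parents(W) \ {E} = {B, F, G, H, L, U}.
Taking the union gives {B, C, D, F, G, H, J, L, M, N, P, Q, R, U, W}.

{B, C, D, F, G, H, J, L, M, N, P, Q, R, U, W}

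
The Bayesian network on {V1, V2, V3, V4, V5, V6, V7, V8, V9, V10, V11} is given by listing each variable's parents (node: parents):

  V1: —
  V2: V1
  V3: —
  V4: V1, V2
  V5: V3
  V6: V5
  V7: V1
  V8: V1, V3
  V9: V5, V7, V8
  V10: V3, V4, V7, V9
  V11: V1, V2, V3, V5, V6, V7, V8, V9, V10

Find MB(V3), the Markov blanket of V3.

V3's parents: none.
V3's children: V5, V8, V10, V11.
Co-parents of V3 (other parents of its children):
  V5: —
  V8: V1
  V10: V4, V7, V9
  V11: V1, V2, V5, V6, V7, V8, V9, V10
Taking the union gives {V1, V2, V4, V5, V6, V7, V8, V9, V10, V11}.

{V1, V2, V4, V5, V6, V7, V8, V9, V10, V11}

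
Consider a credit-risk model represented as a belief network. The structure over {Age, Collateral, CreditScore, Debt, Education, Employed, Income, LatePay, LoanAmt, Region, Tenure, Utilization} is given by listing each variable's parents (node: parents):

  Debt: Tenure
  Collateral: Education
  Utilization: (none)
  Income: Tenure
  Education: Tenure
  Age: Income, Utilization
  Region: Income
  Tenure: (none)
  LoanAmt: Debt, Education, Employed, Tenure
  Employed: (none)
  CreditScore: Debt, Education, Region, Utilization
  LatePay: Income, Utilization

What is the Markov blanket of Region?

Parents of Region: Income.
Region's children: CreditScore.
Co-parents of Region (other parents of its children):
  CreditScore also has parents Debt, Education, Utilization.
Taking the union gives {CreditScore, Debt, Education, Income, Utilization}.

{CreditScore, Debt, Education, Income, Utilization}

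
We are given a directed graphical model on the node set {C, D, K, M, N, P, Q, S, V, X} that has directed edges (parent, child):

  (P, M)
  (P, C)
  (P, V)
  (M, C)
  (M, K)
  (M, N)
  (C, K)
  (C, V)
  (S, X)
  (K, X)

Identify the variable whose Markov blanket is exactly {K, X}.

The target node must have every member of {K, X} as a parent, child, or co-parent, and no others.
Parents of S: none; children: X; co-parents: K.
These exactly cover the given set, so the node is S.

S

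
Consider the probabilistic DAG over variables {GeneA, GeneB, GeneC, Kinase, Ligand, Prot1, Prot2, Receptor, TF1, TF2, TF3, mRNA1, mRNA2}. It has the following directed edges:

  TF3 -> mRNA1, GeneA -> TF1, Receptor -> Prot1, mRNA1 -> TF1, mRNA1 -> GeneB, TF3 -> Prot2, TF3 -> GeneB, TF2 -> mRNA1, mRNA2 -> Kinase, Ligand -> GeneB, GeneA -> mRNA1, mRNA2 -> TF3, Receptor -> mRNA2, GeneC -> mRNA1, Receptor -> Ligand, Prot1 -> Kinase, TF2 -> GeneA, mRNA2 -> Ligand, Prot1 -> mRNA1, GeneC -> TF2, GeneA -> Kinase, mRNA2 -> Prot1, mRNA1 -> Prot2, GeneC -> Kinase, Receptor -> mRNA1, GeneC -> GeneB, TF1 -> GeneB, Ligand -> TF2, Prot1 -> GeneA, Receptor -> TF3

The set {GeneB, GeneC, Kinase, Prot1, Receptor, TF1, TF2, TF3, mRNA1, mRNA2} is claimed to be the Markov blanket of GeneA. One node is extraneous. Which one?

Ch(GeneA) = {Kinase, TF1, mRNA1}.
GeneA's parents: Prot1, TF2.
Other parents of GeneA's children:
  mRNA1: GeneC, Prot1, Receptor, TF2, TF3
  Kinase: GeneC, Prot1, mRNA2
  TF1: mRNA1
MB(GeneA) = {GeneC, Kinase, Prot1, Receptor, TF1, TF2, TF3, mRNA1, mRNA2}.
GeneB is neither a parent, child, nor co-parent of GeneA, so it does not belong.

GeneB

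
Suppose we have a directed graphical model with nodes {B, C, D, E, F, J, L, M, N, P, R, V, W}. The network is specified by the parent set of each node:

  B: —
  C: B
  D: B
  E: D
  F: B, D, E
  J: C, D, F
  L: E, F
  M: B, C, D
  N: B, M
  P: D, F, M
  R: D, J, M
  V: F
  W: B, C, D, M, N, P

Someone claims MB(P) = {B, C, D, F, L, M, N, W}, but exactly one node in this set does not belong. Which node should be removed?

The Markov blanket of a node is its parents, its children, and the other parents of its children.
Ch(P) = {W}.
Pa(P) = {D, F, M}.
Other parents of P's children:
  parents(W) \ {P} = {B, C, D, M, N}.
MB(P) = {B, C, D, F, M, N, W}.
L is neither a parent, child, nor co-parent of P, so it does not belong.

L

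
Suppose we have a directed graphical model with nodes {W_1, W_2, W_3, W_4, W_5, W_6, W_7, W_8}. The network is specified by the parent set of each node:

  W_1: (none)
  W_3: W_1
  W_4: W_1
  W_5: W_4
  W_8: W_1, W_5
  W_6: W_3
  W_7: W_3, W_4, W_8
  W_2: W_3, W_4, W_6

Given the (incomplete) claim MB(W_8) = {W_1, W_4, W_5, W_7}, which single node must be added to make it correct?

Ch(W_8) = {W_7}.
W_8 has parents W_1, W_5.
Parents of each child, excluding W_8:
  W_7 also has parents W_3, W_4.
MB(W_8) = {W_1, W_3, W_4, W_5, W_7}.
Comparing with the claimed set, W_3 is missing.

W_3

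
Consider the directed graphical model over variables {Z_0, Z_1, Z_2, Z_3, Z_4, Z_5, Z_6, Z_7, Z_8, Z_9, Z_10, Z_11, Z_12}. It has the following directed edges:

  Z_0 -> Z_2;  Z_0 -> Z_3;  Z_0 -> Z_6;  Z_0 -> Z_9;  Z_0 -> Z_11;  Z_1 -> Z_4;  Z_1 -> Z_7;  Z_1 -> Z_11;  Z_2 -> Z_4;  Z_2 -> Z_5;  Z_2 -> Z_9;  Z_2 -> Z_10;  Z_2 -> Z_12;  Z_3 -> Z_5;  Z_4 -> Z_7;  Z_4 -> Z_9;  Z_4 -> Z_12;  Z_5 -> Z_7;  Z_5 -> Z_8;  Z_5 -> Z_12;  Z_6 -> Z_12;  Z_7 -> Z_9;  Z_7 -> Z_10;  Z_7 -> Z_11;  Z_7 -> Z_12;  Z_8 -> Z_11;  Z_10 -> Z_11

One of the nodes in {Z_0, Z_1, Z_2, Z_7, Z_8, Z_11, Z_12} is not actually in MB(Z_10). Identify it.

Z_10's children: Z_11.
Pa(Z_10) = {Z_2, Z_7}.
Parents of each child, excluding Z_10:
  Z_11: Z_0, Z_1, Z_7, Z_8
MB(Z_10) = {Z_0, Z_1, Z_2, Z_7, Z_8, Z_11}.
Z_12 is neither a parent, child, nor co-parent of Z_10, so it does not belong.

Z_12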